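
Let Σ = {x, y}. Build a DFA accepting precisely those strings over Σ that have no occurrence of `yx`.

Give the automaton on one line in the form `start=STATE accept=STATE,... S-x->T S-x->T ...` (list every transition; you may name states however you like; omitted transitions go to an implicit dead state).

This is the complement of 'contains `yx`'. Use the same substring-matching states — s0 through s2 holding how much of `yx` has just been matched — but flip the accepting set: everything except the trap s2 accepts.
3 states suffice.
        x   y  
>* s0   s0  s1 
 * s1   s2  s1 
   s2   s2  s2 
(> = start, * = accepting)

start=s0 accept=s0,s1 s0-x->s0 s0-y->s1 s1-x->s2 s1-y->s1 s2-x->s2 s2-y->s2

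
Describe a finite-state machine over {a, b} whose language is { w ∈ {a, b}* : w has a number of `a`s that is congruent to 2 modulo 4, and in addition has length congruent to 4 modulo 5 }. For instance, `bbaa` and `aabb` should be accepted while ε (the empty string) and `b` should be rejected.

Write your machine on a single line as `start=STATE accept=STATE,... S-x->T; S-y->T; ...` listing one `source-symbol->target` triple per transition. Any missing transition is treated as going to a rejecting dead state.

start=S0; accept=S12; S0-a->S1; S0-b->S2; S1-a->S3; S1-b->S4; S2-a->S4; S2-b->S5; S3-a->S6; S3-b->S7; S4-a->S7; S4-b->S8; S5-a->S8; S5-b->S9; S6-a->S10; S6-b->S11; S7-a->S11; S7-b->S12; S8-a->S12; S8-b->S13; S9-a->S13; S9-b->S10; S10-a->S14; S10-b->S0; S11-a->S0; S11-b->S15; S12-a->S15; S12-b->S16; S13-a->S16; S13-b->S14; S14-a->S17; S14-b->S1; S15-a->S2; S15-b->S18; S16-a->S18; S16-b->S17; S17-a->S19; S17-b->S3; S18-a->S5; S18-b->S19; S19-a->S9; S19-b->S6

Build one automaton per condition and run them in lockstep. One (4 states) tracks the count of `a`s modulo 4; the other (5 states) tracks the input length modulo 5. Each combined state is a pair, one component from each; accept when both components accept.
20 states suffice.
          a    b  
>  S0     S1   S2 
   S1     S3   S4 
   S2     S4   S5 
   S3     S6   S7 
   S4     S7   S8 
   S5     S8   S9 
   S6    S10  S11 
   S7    S11  S12 
   S8    S12  S13 
   S9    S13  S10 
   S10   S14   S0 
   S11    S0  S15 
 * S12   S15  S16 
   S13   S16  S14 
   S14   S17   S1 
   S15    S2  S18 
   S16   S18  S17 
   S17   S19   S3 
   S18    S5  S19 
   S19    S9   S6 
(> = start, * = accepting)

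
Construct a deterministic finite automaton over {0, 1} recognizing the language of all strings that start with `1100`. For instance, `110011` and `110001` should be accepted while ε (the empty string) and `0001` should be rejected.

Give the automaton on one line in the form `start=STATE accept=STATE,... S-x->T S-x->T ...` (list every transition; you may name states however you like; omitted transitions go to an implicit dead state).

start=q0 accept=q4 q0-0->q5 q0-1->q1 q1-0->q5 q1-1->q2 q2-0->q3 q2-1->q5 q3-0->q4 q3-1->q5 q4-0->q4 q4-1->q4 q5-0->q5 q5-1->q5

Walk along `1100` while the input agrees: from q0 take `1` to q1, and so on. Any deviation drops to the rejecting sink q5. Once q4 is reached the prefix is confirmed and every continuation is accepted.
A 6-state machine:
        0   1  
>  q0   q5  q1 
   q1   q5  q2 
   q2   q3  q5 
   q3   q4  q5 
 * q4   q4  q4 
   q5   q5  q5 
(> = start, * = accepting)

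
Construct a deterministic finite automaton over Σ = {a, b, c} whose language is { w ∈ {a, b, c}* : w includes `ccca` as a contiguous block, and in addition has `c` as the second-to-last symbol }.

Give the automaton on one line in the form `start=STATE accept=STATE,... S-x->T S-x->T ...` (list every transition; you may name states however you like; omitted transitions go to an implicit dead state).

start=q0 accept=q14,q21,q22 q0-a->q1 q0-b->q2 q0-c->q3 q1-a->q4 q1-b->q5 q1-c->q6 q2-a->q7 q2-b->q8 q2-c->q9 q3-a->q10 q3-b->q11 q3-c->q12 q4-a->q4 q4-b->q5 q4-c->q6 q5-a->q7 q5-b->q8 q5-c->q9 q6-a->q10 q6-b->q11 q6-c->q12 q7-a->q4 q7-b->q5 q7-c->q6 q8-a->q7 q8-b->q8 q8-c->q9 q9-a->q10 q9-b->q11 q9-c->q12 q10-a->q4 q10-b->q5 q10-c->q6 q11-a->q7 q11-b->q8 q11-c->q9 q12-a->q10 q12-b->q11 q12-c->q13 q13-a->q14 q13-b->q11 q13-c->q13 q14-a->q15 q14-b->q16 q14-c->q17 q15-a->q15 q15-b->q16 q15-c->q17 q16-a->q18 q16-b->q19 q16-c->q20 q17-a->q14 q17-b->q21 q17-c->q22 q18-a->q15 q18-b->q16 q18-c->q17 q19-a->q18 q19-b->q19 q19-c->q20 q20-a->q14 q20-b->q21 q20-c->q22 q21-a->q18 q21-b->q19 q21-c->q20 q22-a->q14 q22-b->q21 q22-c->q22

Build one automaton per condition and run them in lockstep. One (5 states) tracks whether and how much of `ccca` has been seen; the other (13 states) tracks the last 2 symbols read. Each combined state is a pair, one component from each; accept when both components accept.
23 states suffice.
          a    b    c  
>  q0     q1   q2   q3 
   q1     q4   q5   q6 
   q2     q7   q8   q9 
   q3    q10  q11  q12 
   q4     q4   q5   q6 
   q5     q7   q8   q9 
   q6    q10  q11  q12 
   q7     q4   q5   q6 
   q8     q7   q8   q9 
   q9    q10  q11  q12 
   q10    q4   q5   q6 
   q11    q7   q8   q9 
   q12   q10  q11  q13 
   q13   q14  q11  q13 
 * q14   q15  q16  q17 
   q15   q15  q16  q17 
   q16   q18  q19  q20 
   q17   q14  q21  q22 
   q18   q15  q16  q17 
   q19   q18  q19  q20 
   q20   q14  q21  q22 
 * q21   q18  q19  q20 
 * q22   q14  q21  q22 
(> = start, * = accepting)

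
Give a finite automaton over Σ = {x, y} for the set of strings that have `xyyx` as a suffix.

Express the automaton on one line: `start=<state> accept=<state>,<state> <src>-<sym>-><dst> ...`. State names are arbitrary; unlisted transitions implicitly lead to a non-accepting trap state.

Remember how much of `xyyx` the current input suffix matches. State A means no match yet; B means the last symbol is `x`; C means the last 2 symbols are `xy`; D means the last 3 symbols are `xyy`; E means the last 4 symbols are `xyyx`. Only E accepts. On a mismatch, fall back to the longest proper suffix that is still a prefix of `xyyx`.
With 5 states:
       x  y 
>  A   B  A 
   B   B  C 
   C   B  D 
   D   E  A 
 * E   B  C 
(> = start, * = accepting)

start=A accept=E A-x->B A-y->A B-x->B B-y->C C-x->B C-y->D D-x->E D-y->A E-x->B E-y->C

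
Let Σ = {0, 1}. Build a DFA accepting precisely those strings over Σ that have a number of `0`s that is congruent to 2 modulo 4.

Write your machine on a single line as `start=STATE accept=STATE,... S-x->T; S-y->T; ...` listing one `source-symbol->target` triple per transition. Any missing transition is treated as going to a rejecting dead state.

Keep the running count of `0`s modulo 4: each `0` advances along the cycle A → B → C → D → A while other symbols loop. Accept at C.
       0  1 
>  A   B  A 
   B   C  B 
 * C   D  C 
   D   A  D 
(> = start, * = accepting)

start=A; accept=C; A-0->B; A-1->A; B-0->C; B-1->B; C-0->D; C-1->C; D-0->A; D-1->D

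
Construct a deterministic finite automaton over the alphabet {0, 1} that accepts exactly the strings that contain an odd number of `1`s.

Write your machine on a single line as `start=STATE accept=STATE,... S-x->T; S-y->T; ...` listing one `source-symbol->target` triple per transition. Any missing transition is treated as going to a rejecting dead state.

start=q0; accept=q1; q0-0->q0; q0-1->q1; q1-0->q1; q1-1->q0

The only thing that matters is how many `1`s have appeared, reduced mod 2. Use one state per residue: q0 for 0, …, q1 for 1. Reading `1` moves to the next residue; anything else stays put. q1 is accepting.
With 2 states:
        0   1  
>  q0   q0  q1 
 * q1   q1  q0 
(> = start, * = accepting)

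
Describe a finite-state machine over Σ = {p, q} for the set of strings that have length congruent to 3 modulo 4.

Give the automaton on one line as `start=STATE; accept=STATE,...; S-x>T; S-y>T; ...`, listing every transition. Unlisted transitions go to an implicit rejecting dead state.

Count input length modulo 4: every symbol advances one step around the cycle A → B → C → D → A. Accept at D.
4 states suffice.
       p  q 
>  A   B  B 
   B   C  C 
   C   D  D 
 * D   A  A 
(> = start, * = accepting)

start=A; accept=D; A-p>B; A-q>B; B-p>C; B-q>C; C-p>D; C-q>D; D-p>A; D-q>A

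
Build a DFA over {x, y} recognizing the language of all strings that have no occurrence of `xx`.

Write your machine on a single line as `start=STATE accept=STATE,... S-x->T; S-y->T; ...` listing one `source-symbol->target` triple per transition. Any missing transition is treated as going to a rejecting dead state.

This is the complement of 'contains `xx`'. Use the same substring-matching states — q0 through q2 holding how much of `xx` has just been matched — but flip the accepting set: everything except the trap q2 accepts.
        x   y  
>* q0   q1  q0 
 * q1   q2  q0 
   q2   q2  q2 
(> = start, * = accepting)

start=q0; accept=q0,q1; q0-x->q1; q0-y->q0; q1-x->q2; q1-y->q0; q2-x->q2; q2-y->q2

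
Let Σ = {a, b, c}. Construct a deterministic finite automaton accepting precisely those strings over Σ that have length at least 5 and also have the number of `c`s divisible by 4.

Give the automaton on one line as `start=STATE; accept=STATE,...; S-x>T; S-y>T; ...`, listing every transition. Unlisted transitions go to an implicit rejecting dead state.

start=q0; accept=q14,q18; q0-a>q1; q0-b>q1; q0-c>q2; q1-a>q3; q1-b>q3; q1-c>q4; q2-a>q4; q2-b>q4; q2-c>q5; q3-a>q6; q3-b>q6; q3-c>q7; q4-a>q7; q4-b>q7; q4-c>q8; q5-a>q8; q5-b>q8; q5-c>q9; q6-a>q10; q6-b>q10; q6-c>q11; q7-a>q11; q7-b>q11; q7-c>q12; q8-a>q12; q8-b>q12; q8-c>q13; q9-a>q13; q9-b>q13; q9-c>q10; q10-a>q14; q10-b>q14; q10-c>q15; q11-a>q15; q11-b>q15; q11-c>q16; q12-a>q16; q12-b>q16; q12-c>q17; q13-a>q17; q13-b>q17; q13-c>q14; q14-a>q18; q14-b>q18; q14-c>q19; q15-a>q19; q15-b>q19; q15-c>q20; q16-a>q20; q16-b>q20; q16-c>q21; q17-a>q21; q17-b>q21; q17-c>q18; q18-a>q18; q18-b>q18; q18-c>q19; q19-a>q19; q19-b>q19; q19-c>q20; q20-a>q20; q20-b>q20; q20-c>q21; q21-a>q21; q21-b>q21; q21-c>q18

Handle the two conditions separately and then intersect. The first has 7 states tracking the input length, saturating at 6; the second has 4 states tracking the count of `c`s modulo 4. A product state is a pair (one from each), accepting exactly when both do.
          a    b    c  
>  q0     q1   q1   q2 
   q1     q3   q3   q4 
   q2     q4   q4   q5 
   q3     q6   q6   q7 
   q4     q7   q7   q8 
   q5     q8   q8   q9 
   q6    q10  q10  q11 
   q7    q11  q11  q12 
   q8    q12  q12  q13 
   q9    q13  q13  q10 
   q10   q14  q14  q15 
   q11   q15  q15  q16 
   q12   q16  q16  q17 
   q13   q17  q17  q14 
 * q14   q18  q18  q19 
   q15   q19  q19  q20 
   q16   q20  q20  q21 
   q17   q21  q21  q18 
 * q18   q18  q18  q19 
   q19   q19  q19  q20 
   q20   q20  q20  q21 
   q21   q21  q21  q18 
(> = start, * = accepting)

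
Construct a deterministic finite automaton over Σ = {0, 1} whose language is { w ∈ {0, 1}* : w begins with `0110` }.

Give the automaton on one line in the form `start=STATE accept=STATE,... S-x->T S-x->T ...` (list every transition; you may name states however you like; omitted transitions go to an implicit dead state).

start=A accept=E A-0->B A-1->F B-0->F B-1->C C-0->F C-1->D D-0->E D-1->F E-0->E E-1->E F-0->F F-1->F

Walk along `0110` while the input agrees: from A take `0` to B, and so on. Any deviation drops to the rejecting sink F. Once E is reached the prefix is confirmed and every continuation is accepted.
6 states suffice.
       0  1 
>  A   B  F 
   B   F  C 
   C   F  D 
   D   E  F 
 * E   E  E 
   F   F  F 
(> = start, * = accepting)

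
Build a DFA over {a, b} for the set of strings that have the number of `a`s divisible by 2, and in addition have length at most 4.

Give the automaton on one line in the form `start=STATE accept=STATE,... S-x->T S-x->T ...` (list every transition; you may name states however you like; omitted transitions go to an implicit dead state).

start=S0 accept=S0,S2,S3,S6,S7 S0-a->S1 S0-b->S2 S1-a->S3 S1-b->S4 S2-a->S4 S2-b->S3 S3-a->S5 S3-b->S6 S4-a->S6 S4-b->S5 S5-a->S7 S5-b->S8 S6-a->S8 S6-b->S7 S7-a->S8 S7-b->S8 S8-a->S8 S8-b->S8

Build one automaton per condition and run them in lockstep. One (2 states) tracks the count of `a`s modulo 2; the other (6 states) tracks the input length, saturating at 5. Each combined state is a pair, one component from each; accept when both components accept. Equivalent product states are then merged.
        a   b  
>* S0   S1  S2 
   S1   S3  S4 
 * S2   S4  S3 
 * S3   S5  S6 
   S4   S6  S5 
   S5   S7  S8 
 * S6   S8  S7 
 * S7   S8  S8 
   S8   S8  S8 
(> = start, * = accepting)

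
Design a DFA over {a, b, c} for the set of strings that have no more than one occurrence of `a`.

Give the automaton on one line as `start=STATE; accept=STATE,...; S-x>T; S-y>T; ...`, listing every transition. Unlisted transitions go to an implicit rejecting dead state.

start=s0; accept=s0,s1; s0-a>s1; s0-b>s0; s0-c>s0; s1-a>s2; s1-b>s1; s1-c>s1; s2-a>s2; s2-b>s2; s2-c>s2

Count `a`s, saturating at 2: state s0 means no `a` yet, s1 means one `a` seen, s2 means more than one. Each `a` increments (capped at s2); other symbols loop. Accept from {s0, s1}.
A 3-state machine:
        a   b   c  
>* s0   s1  s0  s0 
 * s1   s2  s1  s1 
   s2   s2  s2  s2 
(> = start, * = accepting)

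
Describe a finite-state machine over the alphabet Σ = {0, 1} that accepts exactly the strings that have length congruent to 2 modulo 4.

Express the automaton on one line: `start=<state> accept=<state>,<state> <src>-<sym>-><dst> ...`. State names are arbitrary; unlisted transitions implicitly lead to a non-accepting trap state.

Count input length modulo 4: every symbol advances one step around the cycle q0 → q1 → q2 → q3 → q0. Accept at q2.
A 4-state machine:
        0   1  
>  q0   q1  q1 
   q1   q2  q2 
 * q2   q3  q3 
   q3   q0  q0 
(> = start, * = accepting)

start=q0 accept=q2 q0-0->q1 q0-1->q1 q1-0->q2 q1-1->q2 q2-0->q3 q2-1->q3 q3-0->q0 q3-1->q0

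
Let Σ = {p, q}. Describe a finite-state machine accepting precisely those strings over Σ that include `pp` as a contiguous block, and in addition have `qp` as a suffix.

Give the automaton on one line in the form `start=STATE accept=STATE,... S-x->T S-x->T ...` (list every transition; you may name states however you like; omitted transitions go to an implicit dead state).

Run two small machines in parallel and take their product. The first has 3 states tracking whether and how much of `pp` has been seen; the second has 3 states tracking how much of the suffix `qp` has currently been matched. A product state is a pair (one from each), accepting exactly when both do.
        p   q  
>  s0   s1  s2 
   s1   s3  s2 
   s2   s4  s2 
   s3   s3  s5 
   s4   s3  s2 
   s5   s6  s5 
 * s6   s3  s5 
(> = start, * = accepting)

start=s0 accept=s6 s0-p->s1 s0-q->s2 s1-p->s3 s1-q->s2 s2-p->s4 s2-q->s2 s3-p->s3 s3-q->s5 s4-p->s3 s4-q->s2 s5-p->s6 s5-q->s5 s6-p->s3 s6-q->s5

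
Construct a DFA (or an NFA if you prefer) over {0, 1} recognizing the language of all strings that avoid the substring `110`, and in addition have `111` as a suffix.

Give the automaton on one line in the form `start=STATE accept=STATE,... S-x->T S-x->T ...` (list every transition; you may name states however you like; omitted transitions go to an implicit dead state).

start=q0 accept=q4 q0-0->q0 q0-1->q1 q1-0->q0 q1-1->q2 q2-0->q3 q2-1->q4 q3-0->q3 q3-1->q3 q4-0->q3 q4-1->q4

Handle the two conditions separately and then intersect. One (4 states) tracks partial matches of the forbidden pattern `110`; the other (4 states) tracks how much of the suffix `111` has currently been matched. Each combined state is a pair, one component from each; accept when both components accept. Minimizing collapses redundant product states.
        0   1  
>  q0   q0  q1 
   q1   q0  q2 
   q2   q3  q4 
   q3   q3  q3 
 * q4   q3  q4 
(> = start, * = accepting)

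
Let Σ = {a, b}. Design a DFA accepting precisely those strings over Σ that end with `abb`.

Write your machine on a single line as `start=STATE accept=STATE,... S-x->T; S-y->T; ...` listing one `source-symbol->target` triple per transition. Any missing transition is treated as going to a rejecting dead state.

start=q0; accept=q3; q0-a->q1; q0-b->q0; q1-a->q1; q1-b->q2; q2-a->q1; q2-b->q3; q3-a->q1; q3-b->q0

Remember how much of `abb` the current input suffix matches. State q0 means no match yet; q1 means the last symbol is `a`; q2 means the last 2 symbols are `ab`; q3 means the last 3 symbols are `abb`. Only q3 accepts. On a mismatch, fall back to the longest proper suffix that is still a prefix of `abb`.
A 4-state machine:
        a   b  
>  q0   q1  q0 
   q1   q1  q2 
   q2   q1  q3 
 * q3   q1  q0 
(> = start, * = accepting)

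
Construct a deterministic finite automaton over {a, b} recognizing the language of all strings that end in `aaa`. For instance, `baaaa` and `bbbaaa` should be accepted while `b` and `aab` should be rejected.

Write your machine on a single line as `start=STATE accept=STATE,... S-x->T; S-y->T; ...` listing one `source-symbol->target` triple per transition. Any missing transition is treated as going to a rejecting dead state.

start=q0; accept=q3; q0-a->q1; q0-b->q0; q1-a->q2; q1-b->q0; q2-a->q3; q2-b->q0; q3-a->q3; q3-b->q0

Let each state record the length of the longest suffix of the input read so far that is also a prefix of `aaa`. q1 means the last symbol is `a`; q2 means the last 2 symbols are `aa`; q3 means the last 3 symbols are `aaa`. Accept only at q3, where the string currently ends in `aaa`.
With 4 states:
        a   b  
>  q0   q1  q0 
   q1   q2  q0 
   q2   q3  q0 
 * q3   q3  q0 
(> = start, * = accepting)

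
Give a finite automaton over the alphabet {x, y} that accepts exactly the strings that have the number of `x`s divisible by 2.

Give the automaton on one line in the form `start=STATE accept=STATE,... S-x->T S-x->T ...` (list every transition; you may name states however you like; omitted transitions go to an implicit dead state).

start=q0 accept=q0 q0-x->q1 q0-y->q0 q1-x->q0 q1-y->q1

Keep the running count of `x`s modulo 2: each `x` advances along the cycle q0 → q1 → q0 while other symbols loop. Accept at q0.
A 2-state machine:
        x   y  
>* q0   q1  q0 
   q1   q0  q1 
(> = start, * = accepting)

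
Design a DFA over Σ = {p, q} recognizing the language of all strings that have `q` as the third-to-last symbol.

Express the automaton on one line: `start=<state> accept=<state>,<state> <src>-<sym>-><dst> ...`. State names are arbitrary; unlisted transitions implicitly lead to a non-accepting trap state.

Because acceptance depends on a position counted from the end, the machine has to buffer the most recent 3 symbols. Make each state the string of the last up-to-3 symbols read; on input `x` shift the window left and append `x`. Accept when the buffered window has length 3 and begins with `q`.
A 15-state machine:
          p    q  
>  s0     s1   s2 
   s1     s3   s4 
   s2     s5   s6 
   s3     s7   s8 
   s4     s9  s10 
   s5    s11  s12 
   s6    s13  s14 
   s7     s7   s8 
   s8     s9  s10 
   s9    s11  s12 
   s10   s13  s14 
 * s11    s7   s8 
 * s12    s9  s10 
 * s13   s11  s12 
 * s14   s13  s14 
(> = start, * = accepting)

start=s0 accept=s11,s12,s13,s14 s0-p->s1 s0-q->s2 s1-p->s3 s1-q->s4 s2-p->s5 s2-q->s6 s3-p->s7 s3-q->s8 s4-p->s9 s4-q->s10 s5-p->s11 s5-q->s12 s6-p->s13 s6-q->s14 s7-p->s7 s7-q->s8 s8-p->s9 s8-q->s10 s9-p->s11 s9-q->s12 s10-p->s13 s10-q->s14 s11-p->s7 s11-q->s8 s12-p->s9 s12-q->s10 s13-p->s11 s13-q->s12 s14-p->s13 s14-q->s14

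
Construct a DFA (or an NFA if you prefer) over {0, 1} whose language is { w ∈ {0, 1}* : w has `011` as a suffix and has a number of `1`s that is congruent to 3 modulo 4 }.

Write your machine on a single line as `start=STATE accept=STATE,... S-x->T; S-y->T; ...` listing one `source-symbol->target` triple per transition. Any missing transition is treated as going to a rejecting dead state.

Handle the two conditions separately and then intersect. The first has 4 states tracking how much of the suffix `011` has currently been matched; the second has 4 states tracking the count of `1`s modulo 4. A product state is a pair (one from each), accepting exactly when both do. After merging equivalent states the machine shrinks.
        0   1  
>  s0   s0  s1 
   s1   s2  s3 
   s2   s2  s4 
   s3   s3  s5 
   s4   s3  s6 
   s5   s5  s0 
 * s6   s5  s0 
(> = start, * = accepting)

start=s0; accept=s6; s0-0->s0; s0-1->s1; s1-0->s2; s1-1->s3; s2-0->s2; s2-1->s4; s3-0->s3; s3-1->s5; s4-0->s3; s4-1->s6; s5-0->s5; s5-1->s0; s6-0->s5; s6-1->s0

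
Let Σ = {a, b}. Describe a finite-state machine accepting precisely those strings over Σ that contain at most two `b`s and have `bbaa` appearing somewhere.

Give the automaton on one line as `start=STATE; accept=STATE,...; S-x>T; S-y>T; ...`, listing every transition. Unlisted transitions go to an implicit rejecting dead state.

Build one automaton per condition and run them in lockstep. One (4 states) tracks the count of `b`s, saturating at 3; the other (5 states) tracks whether and how much of `bbaa` has been seen. Each combined state is a pair, one component from each; accept when both components accept. After merging equivalent states the machine shrinks.
        a   b  
>  s0   s0  s1 
   s1   s2  s3 
   s2   s2  s2 
   s3   s4  s2 
   s4   s5  s2 
 * s5   s5  s2 
(> = start, * = accepting)

start=s0; accept=s5; s0-a>s0; s0-b>s1; s1-a>s2; s1-b>s3; s2-a>s2; s2-b>s2; s3-a>s4; s3-b>s2; s4-a>s5; s4-b>s2; s5-a>s5; s5-b>s2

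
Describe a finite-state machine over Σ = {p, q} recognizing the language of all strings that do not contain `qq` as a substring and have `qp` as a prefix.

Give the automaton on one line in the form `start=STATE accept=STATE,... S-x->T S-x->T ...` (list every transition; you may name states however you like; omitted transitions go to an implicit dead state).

start=S0 accept=S3,S4 S0-p->S1 S0-q->S2 S1-p->S1 S1-q->S1 S2-p->S3 S2-q->S1 S3-p->S3 S3-q->S4 S4-p->S3 S4-q->S1

Handle the two conditions separately and then intersect. One (3 states) tracks partial matches of the forbidden pattern `qq`; the other (4 states) tracks whether the input so far still matches the prefix `qp`. Each combined state is a pair, one component from each; accept when both components accept. Equivalent product states are then merged.
5 states suffice.
        p   q  
>  S0   S1  S2 
   S1   S1  S1 
   S2   S3  S1 
 * S3   S3  S4 
 * S4   S3  S1 
(> = start, * = accepting)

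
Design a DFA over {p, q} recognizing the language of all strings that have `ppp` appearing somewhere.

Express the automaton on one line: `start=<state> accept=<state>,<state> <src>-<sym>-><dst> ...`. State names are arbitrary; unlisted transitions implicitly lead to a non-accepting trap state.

States s0..s2 record the length of the longest prefix of `ppp` that matches the current input suffix. Reaching s3 means `ppp` has been seen, and we stay there forever. Accept from s3.
A 4-state machine:
        p   q  
>  s0   s1  s0 
   s1   s2  s0 
   s2   s3  s0 
 * s3   s3  s3 
(> = start, * = accepting)

start=s0 accept=s3 s0-p->s1 s0-q->s0 s1-p->s2 s1-q->s0 s2-p->s3 s2-q->s0 s3-p->s3 s3-q->s3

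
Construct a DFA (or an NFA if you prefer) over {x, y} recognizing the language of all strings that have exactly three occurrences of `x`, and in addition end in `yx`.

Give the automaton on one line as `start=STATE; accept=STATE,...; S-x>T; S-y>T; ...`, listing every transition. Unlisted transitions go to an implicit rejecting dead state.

start=q0; accept=q5; q0-x>q1; q0-y>q0; q1-x>q2; q1-y>q1; q2-x>q3; q2-y>q4; q3-x>q3; q3-y>q3; q4-x>q5; q4-y>q4; q5-x>q3; q5-y>q3

Build one automaton per condition and run them in lockstep. One (5 states) tracks the count of `x`s, saturating at 4; the other (3 states) tracks how much of the suffix `yx` has currently been matched. Each combined state is a pair, one component from each; accept when both components accept. Equivalent product states are then merged.
        x   y  
>  q0   q1  q0 
   q1   q2  q1 
   q2   q3  q4 
   q3   q3  q3 
   q4   q5  q4 
 * q5   q3  q3 
(> = start, * = accepting)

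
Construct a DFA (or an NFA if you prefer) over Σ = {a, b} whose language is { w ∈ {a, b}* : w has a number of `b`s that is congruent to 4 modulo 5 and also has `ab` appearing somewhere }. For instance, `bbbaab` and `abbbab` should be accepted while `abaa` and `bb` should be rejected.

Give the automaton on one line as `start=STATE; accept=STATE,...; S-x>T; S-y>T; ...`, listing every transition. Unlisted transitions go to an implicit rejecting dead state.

start=S0; accept=S12; S0-a>S1; S0-b>S2; S1-a>S1; S1-b>S3; S2-a>S4; S2-b>S5; S3-a>S3; S3-b>S6; S4-a>S4; S4-b>S6; S5-a>S7; S5-b>S8; S6-a>S6; S6-b>S9; S7-a>S7; S7-b>S9; S8-a>S10; S8-b>S11; S9-a>S9; S9-b>S12; S10-a>S10; S10-b>S12; S11-a>S13; S11-b>S0; S12-a>S12; S12-b>S14; S13-a>S13; S13-b>S14; S14-a>S14; S14-b>S3

Run two small machines in parallel and take their product. One (5 states) tracks the count of `b`s modulo 5; the other (3 states) tracks whether and how much of `ab` has been seen. Each combined state is a pair, one component from each; accept when both components accept.
15 states suffice.
          a    b  
>  S0     S1   S2 
   S1     S1   S3 
   S2     S4   S5 
   S3     S3   S6 
   S4     S4   S6 
   S5     S7   S8 
   S6     S6   S9 
   S7     S7   S9 
   S8    S10  S11 
   S9     S9  S12 
   S10   S10  S12 
   S11   S13   S0 
 * S12   S12  S14 
   S13   S13  S14 
   S14   S14   S3 
(> = start, * = accepting)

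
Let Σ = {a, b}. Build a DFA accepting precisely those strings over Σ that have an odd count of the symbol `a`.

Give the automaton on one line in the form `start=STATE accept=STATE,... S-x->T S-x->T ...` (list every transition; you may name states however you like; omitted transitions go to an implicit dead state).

The only thing that matters is how many `a`s have appeared, reduced mod 2. Use one state per residue: S0 for 0, …, S1 for 1. Reading `a` moves to the next residue; anything else stays put. S1 is accepting.
With 2 states:
        a   b  
>  S0   S1  S0 
 * S1   S0  S1 
(> = start, * = accepting)

start=S0 accept=S1 S0-a->S1 S0-b->S0 S1-a->S0 S1-b->S1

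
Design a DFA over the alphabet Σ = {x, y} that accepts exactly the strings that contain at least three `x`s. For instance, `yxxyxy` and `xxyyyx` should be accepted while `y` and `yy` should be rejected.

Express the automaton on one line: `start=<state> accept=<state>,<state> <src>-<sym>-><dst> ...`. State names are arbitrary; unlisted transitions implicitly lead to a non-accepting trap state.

start=S0 accept=S3,S4 S0-x->S1 S0-y->S0 S1-x->S2 S1-y->S1 S2-x->S3 S2-y->S2 S3-x->S4 S3-y->S3 S4-x->S4 S4-y->S4

Count `x`s, saturating at 4: states S0 through S3 mean 0 through 3 `x`s seen; S4 means more than 3. Each `x` increments (capped at S4); other symbols loop. Accept from {S3, S4}.
With 5 states:
        x   y  
>  S0   S1  S0 
   S1   S2  S1 
   S2   S3  S2 
 * S3   S4  S3 
 * S4   S4  S4 
(> = start, * = accepting)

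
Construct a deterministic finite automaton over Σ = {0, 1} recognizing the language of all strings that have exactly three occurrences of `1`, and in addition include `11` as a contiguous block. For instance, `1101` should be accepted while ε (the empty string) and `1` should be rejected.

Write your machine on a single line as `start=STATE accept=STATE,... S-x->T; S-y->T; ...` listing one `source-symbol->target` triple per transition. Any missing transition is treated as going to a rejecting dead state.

start=q0; accept=q5; q0-0->q0; q0-1->q1; q1-0->q2; q1-1->q3; q2-0->q2; q2-1->q4; q3-0->q3; q3-1->q5; q4-0->q6; q4-1->q5; q5-0->q5; q5-1->q6; q6-0->q6; q6-1->q6

Run two small machines in parallel and take their product. The first has 5 states tracking the count of `1`s, saturating at 4; the second has 3 states tracking whether and how much of `11` has been seen. A product state is a pair (one from each), accepting exactly when both do. After merging equivalent states the machine shrinks.
        0   1  
>  q0   q0  q1 
   q1   q2  q3 
   q2   q2  q4 
   q3   q3  q5 
   q4   q6  q5 
 * q5   q5  q6 
   q6   q6  q6 
(> = start, * = accepting)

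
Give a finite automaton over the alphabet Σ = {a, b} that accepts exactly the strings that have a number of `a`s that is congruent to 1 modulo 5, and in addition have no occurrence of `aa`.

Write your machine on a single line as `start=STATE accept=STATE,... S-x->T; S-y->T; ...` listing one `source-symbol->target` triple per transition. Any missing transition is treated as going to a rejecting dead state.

Run two small machines in parallel and take their product. One (5 states) tracks the count of `a`s modulo 5; the other (3 states) tracks partial matches of the forbidden pattern `aa`. Each combined state is a pair, one component from each; accept when both components accept. Minimizing collapses redundant product states.
With 11 states:
          a    b  
>  q0     q1   q0 
 * q1     q2   q3 
   q2     q2   q2 
 * q3     q4   q3 
   q4     q2   q5 
   q5     q6   q5 
   q6     q2   q7 
   q7     q8   q7 
   q8     q2   q9 
   q9    q10   q9 
   q10    q2   q0 
(> = start, * = accepting)

start=q0; accept=q1,q3; q0-a->q1; q0-b->q0; q1-a->q2; q1-b->q3; q2-a->q2; q2-b->q2; q3-a->q4; q3-b->q3; q4-a->q2; q4-b->q5; q5-a->q6; q5-b->q5; q6-a->q2; q6-b->q7; q7-a->q8; q7-b->q7; q8-a->q2; q8-b->q9; q9-a->q10; q9-b->q9; q10-a->q2; q10-b->q0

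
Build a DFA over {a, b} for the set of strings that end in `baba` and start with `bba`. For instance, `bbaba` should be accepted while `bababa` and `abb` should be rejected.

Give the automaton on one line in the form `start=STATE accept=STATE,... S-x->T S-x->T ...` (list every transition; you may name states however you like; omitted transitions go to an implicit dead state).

Handle the two conditions separately and then intersect. One (5 states) tracks how much of the suffix `baba` has currently been matched; the other (5 states) tracks whether the input so far still matches the prefix `bba`. Each combined state is a pair, one component from each; accept when both components accept.
13 states suffice.
          a    b  
>  S0     S1   S2 
   S1     S1   S3 
   S2     S4   S5 
   S3     S4   S3 
   S4     S1   S6 
   S5     S7   S3 
   S6     S8   S3 
   S7     S9  S10 
   S8     S1   S6 
   S9     S9  S11 
   S10   S12  S11 
   S11    S7  S11 
 * S12    S9  S10 
(> = start, * = accepting)

start=S0 accept=S12 S0-a->S1 S0-b->S2 S1-a->S1 S1-b->S3 S2-a->S4 S2-b->S5 S3-a->S4 S3-b->S3 S4-a->S1 S4-b->S6 S5-a->S7 S5-b->S3 S6-a->S8 S6-b->S3 S7-a->S9 S7-b->S10 S8-a->S1 S8-b->S6 S9-a->S9 S9-b->S11 S10-a->S12 S10-b->S11 S11-a->S7 S11-b->S11 S12-a->S9 S12-b->S10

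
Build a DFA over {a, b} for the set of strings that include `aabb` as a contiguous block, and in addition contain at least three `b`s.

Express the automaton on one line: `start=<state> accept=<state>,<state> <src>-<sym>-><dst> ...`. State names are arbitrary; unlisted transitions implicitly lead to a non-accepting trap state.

Run two small machines in parallel and take their product. One (5 states) tracks whether and how much of `aabb` has been seen; the other (5 states) tracks the count of `b`s, saturating at 4. Each combined state is a pair, one component from each; accept when both components accept.
          a    b  
>  S0     S1   S2 
   S1     S3   S2 
   S2     S4   S5 
   S3     S3   S6 
   S4     S7   S5 
   S5     S8   S9 
   S6     S4  S10 
   S7     S7  S11 
   S8    S12   S9 
   S9    S13  S14 
   S10   S10  S15 
   S11    S8  S15 
   S12   S12  S16 
   S13   S17  S14 
   S14   S18  S14 
 * S15   S15  S19 
   S16   S13  S19 
   S17   S17  S20 
   S18   S21  S14 
 * S19   S19  S19 
   S20   S18  S19 
   S21   S21  S20 
(> = start, * = accepting)

start=S0 accept=S15,S19 S0-a->S1 S0-b->S2 S1-a->S3 S1-b->S2 S2-a->S4 S2-b->S5 S3-a->S3 S3-b->S6 S4-a->S7 S4-b->S5 S5-a->S8 S5-b->S9 S6-a->S4 S6-b->S10 S7-a->S7 S7-b->S11 S8-a->S12 S8-b->S9 S9-a->S13 S9-b->S14 S10-a->S10 S10-b->S15 S11-a->S8 S11-b->S15 S12-a->S12 S12-b->S16 S13-a->S17 S13-b->S14 S14-a->S18 S14-b->S14 S15-a->S15 S15-b->S19 S16-a->S13 S16-b->S19 S17-a->S17 S17-b->S20 S18-a->S21 S18-b->S14 S19-a->S19 S19-b->S19 S20-a->S18 S20-b->S19 S21-a->S21 S21-b->S20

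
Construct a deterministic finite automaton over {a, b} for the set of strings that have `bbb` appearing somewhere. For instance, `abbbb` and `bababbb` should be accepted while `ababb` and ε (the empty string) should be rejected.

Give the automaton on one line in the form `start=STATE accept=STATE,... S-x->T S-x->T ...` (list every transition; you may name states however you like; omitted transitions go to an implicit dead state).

States S0..S2 record the length of the longest prefix of `bbb` that matches the current input suffix. Reaching S3 means `bbb` has been seen, and we stay there forever. Accept from S3.
With 4 states:
        a   b  
>  S0   S0  S1 
   S1   S0  S2 
   S2   S0  S3 
 * S3   S3  S3 
(> = start, * = accepting)

start=S0 accept=S3 S0-a->S0 S0-b->S1 S1-a->S0 S1-b->S2 S2-a->S0 S2-b->S3 S3-a->S3 S3-b->S3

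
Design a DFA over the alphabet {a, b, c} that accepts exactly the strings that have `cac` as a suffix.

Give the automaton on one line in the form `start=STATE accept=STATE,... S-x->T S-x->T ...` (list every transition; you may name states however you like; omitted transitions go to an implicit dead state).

start=s0 accept=s3 s0-a->s0 s0-b->s0 s0-c->s1 s1-a->s2 s1-b->s0 s1-c->s1 s2-a->s0 s2-b->s0 s2-c->s3 s3-a->s2 s3-b->s0 s3-c->s1

Let each state record the length of the longest suffix of the input read so far that is also a prefix of `cac`. s1 means the last symbol is `c`; s2 means the last 2 symbols are `ca`; s3 means the last 3 symbols are `cac`. Accept only at s3, where the string currently ends in `cac`.
With 4 states:
        a   b   c  
>  s0   s0  s0  s1 
   s1   s2  s0  s1 
   s2   s0  s0  s3 
 * s3   s2  s0  s1 
(> = start, * = accepting)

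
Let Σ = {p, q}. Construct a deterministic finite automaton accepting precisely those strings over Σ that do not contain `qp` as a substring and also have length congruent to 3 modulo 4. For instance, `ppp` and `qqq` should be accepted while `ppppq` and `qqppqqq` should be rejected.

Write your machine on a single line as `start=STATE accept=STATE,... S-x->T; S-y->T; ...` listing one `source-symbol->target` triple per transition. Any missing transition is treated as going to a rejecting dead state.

Build one automaton per condition and run them in lockstep. One (3 states) tracks partial matches of the forbidden pattern `qp`; the other (4 states) tracks the input length modulo 4. Each combined state is a pair, one component from each; accept when both components accept.
12 states suffice.
          p    q  
>  s0     s1   s2 
   s1     s3   s4 
   s2     s5   s4 
   s3     s6   s7 
   s4     s8   s7 
   s5     s8   s8 
 * s6     s0   s9 
 * s7    s10   s9 
   s8    s10  s10 
   s9    s11   s2 
   s10   s11  s11 
   s11    s5   s5 
(> = start, * = accepting)

start=s0; accept=s6,s7; s0-p->s1; s0-q->s2; s1-p->s3; s1-q->s4; s2-p->s5; s2-q->s4; s3-p->s6; s3-q->s7; s4-p->s8; s4-q->s7; s5-p->s8; s5-q->s8; s6-p->s0; s6-q->s9; s7-p->s10; s7-q->s9; s8-p->s10; s8-q->s10; s9-p->s11; s9-q->s2; s10-p->s11; s10-q->s11; s11-p->s5; s11-q->s5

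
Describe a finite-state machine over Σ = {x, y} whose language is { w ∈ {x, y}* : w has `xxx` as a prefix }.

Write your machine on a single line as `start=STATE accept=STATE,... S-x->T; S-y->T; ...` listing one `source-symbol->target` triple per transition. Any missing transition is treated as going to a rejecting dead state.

start=q0; accept=q3; q0-x->q1; q0-y->q4; q1-x->q2; q1-y->q4; q2-x->q3; q2-y->q4; q3-x->q3; q3-y->q3; q4-x->q4; q4-y->q4

Walk along `xxx` while the input agrees: from q0 take `x` to q1, and so on. Any deviation drops to the rejecting sink q4. Once q3 is reached the prefix is confirmed and every continuation is accepted.
A 5-state machine:
        x   y  
>  q0   q1  q4 
   q1   q2  q4 
   q2   q3  q4 
 * q3   q3  q3 
   q4   q4  q4 
(> = start, * = accepting)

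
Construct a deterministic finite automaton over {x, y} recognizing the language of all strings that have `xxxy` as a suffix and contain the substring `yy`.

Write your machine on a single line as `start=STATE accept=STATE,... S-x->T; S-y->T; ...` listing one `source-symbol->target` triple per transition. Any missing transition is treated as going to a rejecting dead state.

Handle the two conditions separately and then intersect. The first has 5 states tracking how much of the suffix `xxxy` has currently been matched; the second has 3 states tracking whether and how much of `yy` has been seen. A product state is a pair (one from each), accepting exactly when both do.
          x    y  
>  q0     q1   q2 
   q1     q3   q2 
   q2     q1   q4 
   q3     q5   q2 
   q4     q6   q4 
   q5     q5   q7 
   q6     q8   q4 
   q7     q1   q4 
   q8     q9   q4 
   q9     q9  q10 
 * q10    q6   q4 
(> = start, * = accepting)

start=q0; accept=q10; q0-x->q1; q0-y->q2; q1-x->q3; q1-y->q2; q2-x->q1; q2-y->q4; q3-x->q5; q3-y->q2; q4-x->q6; q4-y->q4; q5-x->q5; q5-y->q7; q6-x->q8; q6-y->q4; q7-x->q1; q7-y->q4; q8-x->q9; q8-y->q4; q9-x->q9; q9-y->q10; q10-x->q6; q10-y->q4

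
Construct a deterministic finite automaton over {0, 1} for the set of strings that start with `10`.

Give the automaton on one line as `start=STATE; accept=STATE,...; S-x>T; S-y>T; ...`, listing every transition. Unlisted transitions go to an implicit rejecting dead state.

start=A; accept=C; A-0>D; A-1>B; B-0>C; B-1>D; C-0>C; C-1>C; D-0>D; D-1>D

Walk along `10` while the input agrees: from A take `1` to B, and so on. Any deviation drops to the rejecting sink D. Once C is reached the prefix is confirmed and every continuation is accepted.
A 4-state machine:
       0  1 
>  A   D  B 
   B   C  D 
 * C   C  C 
   D   D  D 
(> = start, * = accepting)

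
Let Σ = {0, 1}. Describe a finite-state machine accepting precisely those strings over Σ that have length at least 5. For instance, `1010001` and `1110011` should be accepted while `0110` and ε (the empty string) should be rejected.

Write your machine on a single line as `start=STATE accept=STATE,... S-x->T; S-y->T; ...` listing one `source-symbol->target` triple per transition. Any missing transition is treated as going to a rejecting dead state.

start=q0; accept=q5,q6; q0-0->q1; q0-1->q1; q1-0->q2; q1-1->q2; q2-0->q3; q2-1->q3; q3-0->q4; q3-1->q4; q4-0->q5; q4-1->q5; q5-0->q6; q5-1->q6; q6-0->q6; q6-1->q6

Count input length up to 6: every symbol moves from q0 toward q6, which means 'more than 5' and absorbs. Accept from {q5, q6}.
A 7-state machine:
        0   1  
>  q0   q1  q1 
   q1   q2  q2 
   q2   q3  q3 
   q3   q4  q4 
   q4   q5  q5 
 * q5   q6  q6 
 * q6   q6  q6 
(> = start, * = accepting)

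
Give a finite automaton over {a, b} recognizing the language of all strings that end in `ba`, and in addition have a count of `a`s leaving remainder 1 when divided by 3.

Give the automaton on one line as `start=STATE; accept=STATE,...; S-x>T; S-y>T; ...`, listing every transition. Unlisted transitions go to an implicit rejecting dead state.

Handle the two conditions separately and then intersect. One (3 states) tracks how much of the suffix `ba` has currently been matched; the other (3 states) tracks the count of `a`s modulo 3. Each combined state is a pair, one component from each; accept when both components accept.
A 9-state machine:
        a   b  
>  s0   s1  s2 
   s1   s3  s4 
   s2   s5  s2 
   s3   s0  s6 
   s4   s7  s4 
 * s5   s3  s4 
   s6   s8  s6 
   s7   s0  s6 
   s8   s1  s2 
(> = start, * = accepting)

start=s0; accept=s5; s0-a>s1; s0-b>s2; s1-a>s3; s1-b>s4; s2-a>s5; s2-b>s2; s3-a>s0; s3-b>s6; s4-a>s7; s4-b>s4; s5-a>s3; s5-b>s4; s6-a>s8; s6-b>s6; s7-a>s0; s7-b>s6; s8-a>s1; s8-b>s2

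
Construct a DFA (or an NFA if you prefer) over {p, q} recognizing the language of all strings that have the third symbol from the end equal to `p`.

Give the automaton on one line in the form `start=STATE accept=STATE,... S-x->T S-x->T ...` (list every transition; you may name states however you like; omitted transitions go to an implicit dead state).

start=A accept=H,I,J,K A-p->B A-q->C B-p->D B-q->E C-p->F C-q->G D-p->H D-q->I E-p->J E-q->K F-p->L F-q->M G-p->N G-q->O H-p->H H-q->I I-p->J I-q->K J-p->L J-q->M K-p->N K-q->O L-p->H L-q->I M-p->J M-q->K N-p->L N-q->M O-p->N O-q->O

Because acceptance depends on a position counted from the end, the machine has to buffer the most recent 3 symbols. Make each state the string of the last up-to-3 symbols read; on input `x` shift the window left and append `x`. Accept when the buffered window has length 3 and begins with `p`.
A 15-state machine:
       p  q 
>  A   B  C 
   B   D  E 
   C   F  G 
   D   H  I 
   E   J  K 
   F   L  M 
   G   N  O 
 * H   H  I 
 * I   J  K 
 * J   L  M 
 * K   N  O 
   L   H  I 
   M   J  K 
   N   L  M 
   O   N  O 
(> = start, * = accepting)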